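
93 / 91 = 1.02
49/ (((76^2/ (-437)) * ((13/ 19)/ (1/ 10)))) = -1127/ 2080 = -0.54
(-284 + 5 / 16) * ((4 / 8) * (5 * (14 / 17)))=-9345 / 16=-584.06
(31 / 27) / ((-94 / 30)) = -0.37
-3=-3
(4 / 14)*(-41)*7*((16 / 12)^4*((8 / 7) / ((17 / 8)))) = -1343488 / 9639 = -139.38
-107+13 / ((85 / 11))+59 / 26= -227737 / 2210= -103.05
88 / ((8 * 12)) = 11 / 12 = 0.92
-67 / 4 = -16.75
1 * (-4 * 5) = -20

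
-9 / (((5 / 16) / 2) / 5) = -288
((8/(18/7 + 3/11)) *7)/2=2156/219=9.84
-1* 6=-6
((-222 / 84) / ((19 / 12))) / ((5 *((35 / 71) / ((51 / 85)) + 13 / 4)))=-189144 / 2306885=-0.08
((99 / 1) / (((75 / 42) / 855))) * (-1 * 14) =-3318084 / 5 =-663616.80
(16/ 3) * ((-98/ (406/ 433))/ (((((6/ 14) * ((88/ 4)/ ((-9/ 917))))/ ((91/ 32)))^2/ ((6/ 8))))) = -225897399/ 61663179776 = -0.00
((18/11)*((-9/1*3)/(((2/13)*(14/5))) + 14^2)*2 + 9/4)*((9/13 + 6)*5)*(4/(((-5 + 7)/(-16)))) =-470081880/1001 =-469612.27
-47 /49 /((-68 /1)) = 47 /3332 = 0.01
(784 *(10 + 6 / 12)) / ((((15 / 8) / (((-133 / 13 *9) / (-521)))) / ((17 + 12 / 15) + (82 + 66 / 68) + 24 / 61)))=13782980145312 / 175590025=78495.23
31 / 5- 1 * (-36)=211 / 5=42.20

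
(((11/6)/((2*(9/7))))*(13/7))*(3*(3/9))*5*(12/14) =715/126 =5.67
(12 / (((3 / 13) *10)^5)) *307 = 113986951 / 2025000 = 56.29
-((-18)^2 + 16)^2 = -115600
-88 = -88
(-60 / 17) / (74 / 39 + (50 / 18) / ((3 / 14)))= -5265 / 22168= -0.24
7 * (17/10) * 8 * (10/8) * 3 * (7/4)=2499/4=624.75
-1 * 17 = -17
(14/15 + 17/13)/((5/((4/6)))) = 874/2925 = 0.30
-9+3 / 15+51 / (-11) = -739 / 55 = -13.44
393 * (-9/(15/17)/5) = -20043/25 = -801.72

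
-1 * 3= -3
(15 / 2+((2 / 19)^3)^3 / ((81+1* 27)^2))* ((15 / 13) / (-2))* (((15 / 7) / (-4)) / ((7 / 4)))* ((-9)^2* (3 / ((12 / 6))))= 37806321163001025 / 234916643983112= 160.94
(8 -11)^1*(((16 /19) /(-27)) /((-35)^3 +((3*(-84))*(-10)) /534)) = -1424 /652442805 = -0.00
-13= -13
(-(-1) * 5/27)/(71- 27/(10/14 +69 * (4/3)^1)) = 649/247806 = 0.00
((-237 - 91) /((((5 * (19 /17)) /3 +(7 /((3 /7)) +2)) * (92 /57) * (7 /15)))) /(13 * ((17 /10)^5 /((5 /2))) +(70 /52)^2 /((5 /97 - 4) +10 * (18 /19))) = -51278031587250000 /176366937168488227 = -0.29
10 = 10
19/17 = 1.12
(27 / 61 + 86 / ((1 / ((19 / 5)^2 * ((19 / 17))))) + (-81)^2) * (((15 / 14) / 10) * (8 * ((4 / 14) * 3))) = 1059879672 / 181475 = 5840.36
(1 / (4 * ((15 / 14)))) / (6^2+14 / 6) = 7 / 1150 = 0.01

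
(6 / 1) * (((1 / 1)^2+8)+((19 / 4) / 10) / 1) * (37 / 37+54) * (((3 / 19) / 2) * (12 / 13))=112563 / 494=227.86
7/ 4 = 1.75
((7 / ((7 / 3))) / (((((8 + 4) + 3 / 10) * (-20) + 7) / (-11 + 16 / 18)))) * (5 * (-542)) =-246610 / 717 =-343.95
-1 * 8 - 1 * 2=-10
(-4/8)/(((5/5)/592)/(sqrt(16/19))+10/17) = -476631040/560736909+342176 * sqrt(19)/560736909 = -0.85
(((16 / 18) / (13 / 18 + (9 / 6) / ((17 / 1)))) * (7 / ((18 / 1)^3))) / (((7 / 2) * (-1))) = -17 / 45198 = -0.00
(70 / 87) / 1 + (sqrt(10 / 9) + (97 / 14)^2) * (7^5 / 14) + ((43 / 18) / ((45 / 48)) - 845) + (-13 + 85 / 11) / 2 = 2401 * sqrt(10) / 6 + 19563858073 / 344520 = 58051.28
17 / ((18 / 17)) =289 / 18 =16.06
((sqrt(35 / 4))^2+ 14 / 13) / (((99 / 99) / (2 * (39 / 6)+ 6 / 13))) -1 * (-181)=211781 / 676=313.29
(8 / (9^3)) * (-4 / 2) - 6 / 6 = -745 / 729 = -1.02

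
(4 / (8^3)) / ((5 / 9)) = 9 / 640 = 0.01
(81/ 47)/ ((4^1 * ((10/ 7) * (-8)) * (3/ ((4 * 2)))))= -189/ 1880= -0.10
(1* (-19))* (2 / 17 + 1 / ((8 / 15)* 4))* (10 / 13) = -30305 / 3536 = -8.57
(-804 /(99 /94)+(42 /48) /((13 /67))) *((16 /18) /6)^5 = -333374848 /6155681103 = -0.05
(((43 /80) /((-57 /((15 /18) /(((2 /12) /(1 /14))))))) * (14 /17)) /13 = -43 /201552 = -0.00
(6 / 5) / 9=2 / 15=0.13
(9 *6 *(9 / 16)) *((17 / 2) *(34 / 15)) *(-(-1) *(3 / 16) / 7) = 70227 / 4480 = 15.68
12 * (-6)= -72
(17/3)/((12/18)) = 8.50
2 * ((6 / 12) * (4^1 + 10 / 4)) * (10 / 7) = 65 / 7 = 9.29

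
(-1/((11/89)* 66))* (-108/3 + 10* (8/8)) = 1157/363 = 3.19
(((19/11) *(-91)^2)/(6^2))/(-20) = -157339/7920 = -19.87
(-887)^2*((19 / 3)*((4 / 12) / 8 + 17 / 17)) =373715275 / 72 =5190489.93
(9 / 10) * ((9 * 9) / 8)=729 / 80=9.11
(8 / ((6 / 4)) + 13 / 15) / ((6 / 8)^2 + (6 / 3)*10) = 496 / 1645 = 0.30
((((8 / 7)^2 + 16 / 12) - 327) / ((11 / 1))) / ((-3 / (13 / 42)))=619853 / 203742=3.04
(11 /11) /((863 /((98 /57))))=98 /49191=0.00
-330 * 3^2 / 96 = -495 / 16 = -30.94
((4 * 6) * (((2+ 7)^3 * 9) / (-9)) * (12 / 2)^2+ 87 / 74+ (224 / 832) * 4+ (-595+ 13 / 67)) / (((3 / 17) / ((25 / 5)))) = -3453969140015 / 193362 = -17862709.01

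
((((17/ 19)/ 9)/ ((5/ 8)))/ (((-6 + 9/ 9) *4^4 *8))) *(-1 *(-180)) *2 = -17/ 3040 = -0.01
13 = 13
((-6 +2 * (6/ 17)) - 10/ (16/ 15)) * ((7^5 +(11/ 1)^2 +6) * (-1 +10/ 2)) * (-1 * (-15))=-253374975/ 17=-14904410.29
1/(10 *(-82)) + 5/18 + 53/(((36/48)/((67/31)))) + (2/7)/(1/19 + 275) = 213427610707/1394871660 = 153.01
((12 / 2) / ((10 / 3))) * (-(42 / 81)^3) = -2744 / 10935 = -0.25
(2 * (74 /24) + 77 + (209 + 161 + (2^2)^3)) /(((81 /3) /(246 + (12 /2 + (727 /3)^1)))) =4601749 /486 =9468.62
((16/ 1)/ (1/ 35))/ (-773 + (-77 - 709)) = -560/ 1559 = -0.36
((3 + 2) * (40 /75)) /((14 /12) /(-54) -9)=-864 /2923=-0.30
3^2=9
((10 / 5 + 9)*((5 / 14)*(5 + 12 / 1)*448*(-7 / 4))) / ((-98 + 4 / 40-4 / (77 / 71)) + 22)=657.89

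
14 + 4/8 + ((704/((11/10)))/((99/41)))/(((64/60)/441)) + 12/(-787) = 1897550389/17314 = 109596.30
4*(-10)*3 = -120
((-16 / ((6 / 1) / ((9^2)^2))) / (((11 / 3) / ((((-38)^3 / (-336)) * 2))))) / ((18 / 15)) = -100004220 / 77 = -1298756.10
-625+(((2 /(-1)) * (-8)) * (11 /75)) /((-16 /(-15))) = -3114 /5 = -622.80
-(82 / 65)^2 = -6724 / 4225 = -1.59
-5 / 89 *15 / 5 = -0.17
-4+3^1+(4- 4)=-1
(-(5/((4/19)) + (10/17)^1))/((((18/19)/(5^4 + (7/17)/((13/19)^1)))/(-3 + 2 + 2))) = -241529045/15028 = -16071.94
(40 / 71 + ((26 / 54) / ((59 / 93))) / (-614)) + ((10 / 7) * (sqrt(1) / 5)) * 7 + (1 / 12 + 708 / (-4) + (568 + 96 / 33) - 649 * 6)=-1781126925419 / 509265108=-3497.45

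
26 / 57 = 0.46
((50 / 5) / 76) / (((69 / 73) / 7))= 2555 / 2622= 0.97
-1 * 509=-509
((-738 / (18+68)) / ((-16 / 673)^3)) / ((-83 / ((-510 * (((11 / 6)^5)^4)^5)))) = 146391712401379992348717931467122647805725427730524833106042741170880565212116795625830014950304061287464032967211245 / 176863320539724084251237456667466589790592258099425730297342016320302292228380819456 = 827710980177486442908172800000000.00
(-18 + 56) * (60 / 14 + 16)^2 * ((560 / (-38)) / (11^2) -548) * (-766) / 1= 38927050124736 / 5929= 6565533837.87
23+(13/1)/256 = 23.05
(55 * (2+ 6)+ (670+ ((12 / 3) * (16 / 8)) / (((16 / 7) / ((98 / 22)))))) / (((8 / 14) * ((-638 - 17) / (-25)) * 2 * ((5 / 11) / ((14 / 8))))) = 1213387 / 8384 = 144.73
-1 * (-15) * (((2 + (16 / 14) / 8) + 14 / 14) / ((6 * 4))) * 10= 275 / 14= 19.64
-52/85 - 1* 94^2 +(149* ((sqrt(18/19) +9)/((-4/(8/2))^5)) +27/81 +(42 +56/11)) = -10275.21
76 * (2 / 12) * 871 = 33098 / 3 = 11032.67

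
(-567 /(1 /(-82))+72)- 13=46553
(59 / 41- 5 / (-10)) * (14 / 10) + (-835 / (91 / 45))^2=578880273003 / 3395210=170499.11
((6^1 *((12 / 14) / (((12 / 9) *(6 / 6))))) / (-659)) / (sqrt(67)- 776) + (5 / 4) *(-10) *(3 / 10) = -3.75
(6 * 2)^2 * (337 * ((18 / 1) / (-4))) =-218376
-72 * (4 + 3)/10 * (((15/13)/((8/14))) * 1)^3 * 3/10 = -8751645/70304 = -124.48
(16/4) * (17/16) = 17/4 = 4.25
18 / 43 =0.42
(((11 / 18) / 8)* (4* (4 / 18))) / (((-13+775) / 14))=77 / 61722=0.00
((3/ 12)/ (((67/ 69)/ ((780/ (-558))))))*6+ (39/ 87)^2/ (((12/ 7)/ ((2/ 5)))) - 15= -896740109/ 52402710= -17.11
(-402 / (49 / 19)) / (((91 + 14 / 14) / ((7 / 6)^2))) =-1273 / 552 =-2.31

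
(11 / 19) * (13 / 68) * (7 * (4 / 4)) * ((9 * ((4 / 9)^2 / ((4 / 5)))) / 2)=5005 / 5814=0.86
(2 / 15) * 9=6 / 5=1.20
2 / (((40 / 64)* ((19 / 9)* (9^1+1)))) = 72 / 475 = 0.15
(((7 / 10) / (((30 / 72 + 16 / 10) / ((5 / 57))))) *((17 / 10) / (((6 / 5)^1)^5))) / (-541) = -371875 / 9671469984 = -0.00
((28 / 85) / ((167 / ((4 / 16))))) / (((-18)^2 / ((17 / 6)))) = 7 / 1623240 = 0.00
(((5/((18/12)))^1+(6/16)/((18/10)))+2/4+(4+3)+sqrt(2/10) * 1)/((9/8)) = 8 * sqrt(5)/45+265/27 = 10.21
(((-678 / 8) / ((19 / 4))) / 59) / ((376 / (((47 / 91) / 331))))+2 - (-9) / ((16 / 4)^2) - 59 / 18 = -3477867125 / 4862252304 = -0.72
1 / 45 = 0.02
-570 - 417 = -987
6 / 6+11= 12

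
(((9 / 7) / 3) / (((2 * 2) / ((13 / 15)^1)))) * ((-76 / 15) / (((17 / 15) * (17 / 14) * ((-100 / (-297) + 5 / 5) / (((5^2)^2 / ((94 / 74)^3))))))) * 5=-4644816783750 / 11911924259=-389.93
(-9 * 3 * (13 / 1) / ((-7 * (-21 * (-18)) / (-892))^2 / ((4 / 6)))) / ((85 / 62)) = -320652592 / 16530885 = -19.40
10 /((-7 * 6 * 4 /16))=-20 /21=-0.95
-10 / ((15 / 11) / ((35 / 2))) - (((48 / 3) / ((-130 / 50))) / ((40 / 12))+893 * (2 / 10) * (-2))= 44989 / 195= 230.71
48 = 48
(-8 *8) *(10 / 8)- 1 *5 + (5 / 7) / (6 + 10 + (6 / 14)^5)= -4573234 / 53831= -84.96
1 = 1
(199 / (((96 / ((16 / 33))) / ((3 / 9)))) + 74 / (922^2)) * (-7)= -148059338 / 63118737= -2.35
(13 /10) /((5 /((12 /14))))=39 /175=0.22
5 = 5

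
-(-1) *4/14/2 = 1/7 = 0.14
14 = 14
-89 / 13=-6.85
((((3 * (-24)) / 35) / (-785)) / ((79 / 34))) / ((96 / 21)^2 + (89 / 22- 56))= -376992 / 10381000925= -0.00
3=3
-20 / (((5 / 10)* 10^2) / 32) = -64 / 5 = -12.80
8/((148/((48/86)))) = 48/1591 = 0.03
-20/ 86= -10/ 43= -0.23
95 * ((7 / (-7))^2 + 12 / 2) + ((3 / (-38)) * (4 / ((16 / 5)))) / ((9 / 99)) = 100915 / 152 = 663.91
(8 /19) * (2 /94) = 8 /893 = 0.01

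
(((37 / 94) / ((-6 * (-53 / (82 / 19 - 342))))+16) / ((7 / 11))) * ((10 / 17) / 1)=14.40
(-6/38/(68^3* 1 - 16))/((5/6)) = -9/14934760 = -0.00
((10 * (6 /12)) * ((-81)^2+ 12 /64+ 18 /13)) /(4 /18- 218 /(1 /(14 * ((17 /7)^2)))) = -429979725 /235876576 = -1.82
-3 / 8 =-0.38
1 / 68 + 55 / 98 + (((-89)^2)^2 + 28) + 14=209057288875 / 3332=62742283.58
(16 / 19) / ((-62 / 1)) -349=-205569 / 589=-349.01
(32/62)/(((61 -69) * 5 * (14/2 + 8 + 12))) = -2/4185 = -0.00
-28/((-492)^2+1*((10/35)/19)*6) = -931/8048631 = -0.00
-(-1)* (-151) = -151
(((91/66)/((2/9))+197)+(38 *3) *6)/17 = 52.19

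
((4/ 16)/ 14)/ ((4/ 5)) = 5/ 224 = 0.02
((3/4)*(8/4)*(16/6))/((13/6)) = 24/13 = 1.85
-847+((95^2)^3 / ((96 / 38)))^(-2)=-165224282924341516232177732071 / 195069991646211943603515625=-847.00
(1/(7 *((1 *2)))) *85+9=211/14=15.07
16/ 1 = 16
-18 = -18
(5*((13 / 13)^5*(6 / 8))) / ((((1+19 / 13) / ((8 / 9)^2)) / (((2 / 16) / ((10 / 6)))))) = 13 / 144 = 0.09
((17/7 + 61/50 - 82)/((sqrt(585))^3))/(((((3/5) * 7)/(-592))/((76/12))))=17136328 * sqrt(65)/27948375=4.94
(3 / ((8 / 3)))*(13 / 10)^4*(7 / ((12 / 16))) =599781 / 20000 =29.99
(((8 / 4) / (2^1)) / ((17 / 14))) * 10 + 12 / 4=191 / 17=11.24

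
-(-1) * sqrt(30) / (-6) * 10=-5 * sqrt(30) / 3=-9.13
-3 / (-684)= 1 / 228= 0.00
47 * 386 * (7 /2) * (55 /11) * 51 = 16191735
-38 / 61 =-0.62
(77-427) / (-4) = 175 / 2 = 87.50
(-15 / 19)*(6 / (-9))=10 / 19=0.53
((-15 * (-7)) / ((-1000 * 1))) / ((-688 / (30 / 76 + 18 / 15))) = 6363 / 26144000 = 0.00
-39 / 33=-13 / 11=-1.18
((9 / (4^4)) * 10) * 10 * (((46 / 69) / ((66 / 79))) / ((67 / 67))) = 1975 / 704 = 2.81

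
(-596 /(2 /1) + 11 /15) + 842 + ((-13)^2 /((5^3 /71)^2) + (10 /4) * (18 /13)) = 367281481 /609375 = 602.72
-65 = -65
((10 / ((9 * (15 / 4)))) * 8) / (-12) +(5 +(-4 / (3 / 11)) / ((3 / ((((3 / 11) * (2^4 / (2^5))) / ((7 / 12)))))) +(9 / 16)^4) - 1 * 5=-1.24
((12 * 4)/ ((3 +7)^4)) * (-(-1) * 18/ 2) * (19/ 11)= 513/ 6875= 0.07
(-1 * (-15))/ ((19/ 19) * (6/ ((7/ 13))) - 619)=-21/ 851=-0.02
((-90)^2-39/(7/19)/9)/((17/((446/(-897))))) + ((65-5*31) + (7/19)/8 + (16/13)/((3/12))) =-15653535869/48674808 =-321.59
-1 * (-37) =37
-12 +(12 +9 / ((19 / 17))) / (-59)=-13833 / 1121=-12.34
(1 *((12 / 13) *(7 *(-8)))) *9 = -6048 / 13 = -465.23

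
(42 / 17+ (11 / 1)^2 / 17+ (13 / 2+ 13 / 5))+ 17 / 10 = 1733 / 85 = 20.39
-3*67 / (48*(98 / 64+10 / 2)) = -134 / 209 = -0.64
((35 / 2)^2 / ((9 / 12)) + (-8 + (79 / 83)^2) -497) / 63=-1979087 / 1302021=-1.52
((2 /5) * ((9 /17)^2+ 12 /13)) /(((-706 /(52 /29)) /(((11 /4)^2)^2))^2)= 12598514513013 /1240518362767360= 0.01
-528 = -528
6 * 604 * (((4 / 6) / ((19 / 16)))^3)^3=42502721483309056 / 2117153985128019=20.08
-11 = -11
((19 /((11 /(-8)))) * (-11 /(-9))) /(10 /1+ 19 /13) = -1976 /1341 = -1.47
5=5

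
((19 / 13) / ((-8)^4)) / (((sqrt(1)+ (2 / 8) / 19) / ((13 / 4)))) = 361 / 315392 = 0.00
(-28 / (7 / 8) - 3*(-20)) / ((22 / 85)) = 1190 / 11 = 108.18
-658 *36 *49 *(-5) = 5803560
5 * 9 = 45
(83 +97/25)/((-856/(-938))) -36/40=504519/5350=94.30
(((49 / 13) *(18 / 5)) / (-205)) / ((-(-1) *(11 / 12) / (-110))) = 21168 / 2665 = 7.94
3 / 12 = 0.25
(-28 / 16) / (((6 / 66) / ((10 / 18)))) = -385 / 36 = -10.69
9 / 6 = 3 / 2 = 1.50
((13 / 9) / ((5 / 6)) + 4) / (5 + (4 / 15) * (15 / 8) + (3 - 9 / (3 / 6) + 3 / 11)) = -1892 / 3045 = -0.62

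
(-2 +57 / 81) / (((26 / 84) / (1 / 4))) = -245 / 234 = -1.05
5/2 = 2.50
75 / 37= 2.03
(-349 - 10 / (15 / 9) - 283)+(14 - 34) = -658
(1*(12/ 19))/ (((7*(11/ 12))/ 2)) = 288/ 1463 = 0.20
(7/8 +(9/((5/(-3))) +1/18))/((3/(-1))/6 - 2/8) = 1609/270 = 5.96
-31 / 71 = -0.44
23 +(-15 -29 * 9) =-253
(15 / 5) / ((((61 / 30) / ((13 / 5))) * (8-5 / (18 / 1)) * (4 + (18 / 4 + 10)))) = 8424 / 313723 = 0.03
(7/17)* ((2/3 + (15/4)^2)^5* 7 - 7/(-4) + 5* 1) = 8655531736382531/4331667456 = 1998198.57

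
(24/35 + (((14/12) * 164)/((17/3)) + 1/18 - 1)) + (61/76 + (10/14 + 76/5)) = 2919959/58140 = 50.22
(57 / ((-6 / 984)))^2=87385104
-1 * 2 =-2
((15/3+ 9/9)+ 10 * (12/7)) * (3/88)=243/308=0.79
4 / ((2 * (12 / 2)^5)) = 1 / 3888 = 0.00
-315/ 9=-35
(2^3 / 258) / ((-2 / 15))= -10 / 43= -0.23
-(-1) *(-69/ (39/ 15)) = -345/ 13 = -26.54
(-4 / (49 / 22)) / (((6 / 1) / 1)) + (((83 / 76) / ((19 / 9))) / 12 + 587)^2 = 1690095775455043 / 4904239872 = 344619.31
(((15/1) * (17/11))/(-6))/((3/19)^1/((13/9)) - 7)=20995/37444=0.56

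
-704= -704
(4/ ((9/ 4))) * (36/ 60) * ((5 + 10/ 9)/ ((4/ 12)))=176/ 9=19.56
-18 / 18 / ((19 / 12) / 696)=-439.58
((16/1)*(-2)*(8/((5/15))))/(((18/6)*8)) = -32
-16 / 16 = -1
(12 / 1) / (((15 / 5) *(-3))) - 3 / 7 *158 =-1450 / 21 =-69.05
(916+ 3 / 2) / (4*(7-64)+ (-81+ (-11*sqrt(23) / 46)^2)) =-84410 / 28307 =-2.98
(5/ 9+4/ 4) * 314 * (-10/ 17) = -43960/ 153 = -287.32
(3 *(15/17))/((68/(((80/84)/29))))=75/58667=0.00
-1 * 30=-30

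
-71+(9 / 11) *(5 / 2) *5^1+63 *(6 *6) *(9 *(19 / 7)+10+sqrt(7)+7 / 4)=87992.79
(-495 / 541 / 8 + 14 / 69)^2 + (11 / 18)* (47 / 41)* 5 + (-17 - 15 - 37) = -65.49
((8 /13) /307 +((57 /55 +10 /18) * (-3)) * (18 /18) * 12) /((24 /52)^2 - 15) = 54509832 /14065205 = 3.88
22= 22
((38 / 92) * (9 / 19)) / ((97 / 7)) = 63 / 4462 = 0.01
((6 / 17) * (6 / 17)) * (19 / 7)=684 / 2023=0.34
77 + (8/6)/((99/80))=78.08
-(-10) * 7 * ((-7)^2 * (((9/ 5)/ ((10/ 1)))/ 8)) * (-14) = -21609/ 20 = -1080.45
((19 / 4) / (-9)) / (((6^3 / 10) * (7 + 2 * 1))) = -95 / 34992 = -0.00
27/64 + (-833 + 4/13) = -692449/832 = -832.27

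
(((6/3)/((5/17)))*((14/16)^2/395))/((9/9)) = 833/63200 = 0.01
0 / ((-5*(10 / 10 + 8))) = 0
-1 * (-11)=11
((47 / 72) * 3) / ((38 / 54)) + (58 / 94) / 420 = 2088607 / 750120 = 2.78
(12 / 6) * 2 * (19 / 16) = 19 / 4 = 4.75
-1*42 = -42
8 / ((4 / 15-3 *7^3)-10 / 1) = -120 / 15581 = -0.01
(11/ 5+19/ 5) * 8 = 48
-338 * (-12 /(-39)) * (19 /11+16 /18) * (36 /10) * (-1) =53872 /55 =979.49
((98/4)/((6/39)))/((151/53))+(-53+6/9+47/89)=4.09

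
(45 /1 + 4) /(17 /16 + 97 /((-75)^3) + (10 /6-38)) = -330750000 /238079677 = -1.39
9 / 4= 2.25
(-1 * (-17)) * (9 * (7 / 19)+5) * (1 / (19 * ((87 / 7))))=18802 / 31407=0.60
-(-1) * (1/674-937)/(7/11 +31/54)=-774.10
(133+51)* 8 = 1472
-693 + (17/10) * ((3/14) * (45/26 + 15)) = -500067/728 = -686.91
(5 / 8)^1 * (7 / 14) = 5 / 16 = 0.31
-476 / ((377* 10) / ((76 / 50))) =-9044 / 47125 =-0.19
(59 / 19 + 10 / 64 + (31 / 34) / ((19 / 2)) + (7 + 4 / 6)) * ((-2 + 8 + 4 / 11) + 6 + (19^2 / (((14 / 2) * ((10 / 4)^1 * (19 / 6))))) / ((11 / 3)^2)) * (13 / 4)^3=10216069138067 / 2101102080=4862.24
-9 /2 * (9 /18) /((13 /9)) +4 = 127 /52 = 2.44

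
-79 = -79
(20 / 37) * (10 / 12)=50 / 111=0.45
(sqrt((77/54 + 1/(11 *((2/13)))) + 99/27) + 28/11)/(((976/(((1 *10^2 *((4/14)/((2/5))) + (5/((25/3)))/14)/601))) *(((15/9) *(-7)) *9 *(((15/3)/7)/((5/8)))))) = -5003/1935700800 - 5003 *sqrt(13926)/243898300800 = -0.00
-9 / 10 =-0.90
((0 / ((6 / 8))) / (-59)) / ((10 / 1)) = 0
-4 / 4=-1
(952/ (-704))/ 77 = -17/ 968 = -0.02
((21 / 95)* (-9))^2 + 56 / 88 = 456106 / 99275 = 4.59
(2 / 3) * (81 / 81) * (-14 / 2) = -4.67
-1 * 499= -499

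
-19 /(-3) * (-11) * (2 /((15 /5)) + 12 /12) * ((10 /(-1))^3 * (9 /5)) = 209000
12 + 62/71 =914/71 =12.87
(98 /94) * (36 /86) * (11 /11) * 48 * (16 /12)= 56448 /2021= 27.93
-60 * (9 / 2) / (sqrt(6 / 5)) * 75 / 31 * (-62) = 6750 * sqrt(30) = 36971.27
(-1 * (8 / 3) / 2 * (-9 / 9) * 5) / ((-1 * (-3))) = 20 / 9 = 2.22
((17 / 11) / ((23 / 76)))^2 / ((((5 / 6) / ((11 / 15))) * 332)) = 834632 / 12074425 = 0.07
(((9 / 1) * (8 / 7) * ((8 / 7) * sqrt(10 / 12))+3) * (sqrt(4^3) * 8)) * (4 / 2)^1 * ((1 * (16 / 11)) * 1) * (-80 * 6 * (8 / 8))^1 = -94371840 * sqrt(30) / 539 -2949120 / 11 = -1227092.27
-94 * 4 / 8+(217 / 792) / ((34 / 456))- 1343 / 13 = -2138789 / 14586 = -146.63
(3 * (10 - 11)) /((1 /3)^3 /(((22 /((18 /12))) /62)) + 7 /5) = -2970 /1541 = -1.93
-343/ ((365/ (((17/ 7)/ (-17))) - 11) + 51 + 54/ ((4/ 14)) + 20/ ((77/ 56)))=3773/ 25426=0.15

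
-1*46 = -46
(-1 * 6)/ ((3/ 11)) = -22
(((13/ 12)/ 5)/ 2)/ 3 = 13/ 360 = 0.04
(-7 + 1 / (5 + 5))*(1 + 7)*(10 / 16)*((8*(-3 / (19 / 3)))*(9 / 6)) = 3726 / 19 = 196.11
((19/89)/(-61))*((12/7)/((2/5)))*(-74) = 42180/38003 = 1.11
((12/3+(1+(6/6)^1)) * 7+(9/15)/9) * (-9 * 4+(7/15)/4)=-1358543/900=-1509.49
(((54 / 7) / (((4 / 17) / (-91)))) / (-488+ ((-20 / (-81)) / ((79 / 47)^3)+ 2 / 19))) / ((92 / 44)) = 49804503697377 / 17027762094740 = 2.92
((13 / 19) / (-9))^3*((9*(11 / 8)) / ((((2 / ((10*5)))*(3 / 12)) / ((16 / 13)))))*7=-2602600 / 555579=-4.68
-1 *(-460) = 460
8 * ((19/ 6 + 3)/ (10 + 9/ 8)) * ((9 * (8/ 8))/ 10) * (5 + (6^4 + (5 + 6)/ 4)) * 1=463092/ 89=5203.28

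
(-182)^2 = 33124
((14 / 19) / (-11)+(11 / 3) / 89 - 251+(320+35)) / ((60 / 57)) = 5802073 / 58740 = 98.78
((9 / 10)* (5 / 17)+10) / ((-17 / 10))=-1745 / 289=-6.04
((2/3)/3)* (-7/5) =-14/45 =-0.31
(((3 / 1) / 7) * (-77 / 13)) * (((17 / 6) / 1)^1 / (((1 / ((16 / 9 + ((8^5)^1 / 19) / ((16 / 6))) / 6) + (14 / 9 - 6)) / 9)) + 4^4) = -18278048316 / 28772939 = -635.25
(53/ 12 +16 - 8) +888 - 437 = 463.42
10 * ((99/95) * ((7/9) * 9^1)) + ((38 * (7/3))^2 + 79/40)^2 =152271567349219/2462400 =61838680.70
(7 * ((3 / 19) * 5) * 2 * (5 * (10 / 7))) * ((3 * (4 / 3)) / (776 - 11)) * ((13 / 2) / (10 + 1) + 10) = 46600 / 10659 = 4.37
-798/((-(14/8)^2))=1824/7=260.57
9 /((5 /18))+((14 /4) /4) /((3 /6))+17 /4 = 192 /5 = 38.40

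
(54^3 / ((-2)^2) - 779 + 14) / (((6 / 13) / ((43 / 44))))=7192653 / 88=81734.69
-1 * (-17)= 17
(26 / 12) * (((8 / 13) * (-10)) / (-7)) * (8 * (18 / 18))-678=-13918 / 21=-662.76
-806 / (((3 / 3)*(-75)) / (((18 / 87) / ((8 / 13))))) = 5239 / 1450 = 3.61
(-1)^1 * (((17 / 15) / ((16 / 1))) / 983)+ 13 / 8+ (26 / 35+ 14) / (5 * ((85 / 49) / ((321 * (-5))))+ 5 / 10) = 115379755663 / 3670679280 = 31.43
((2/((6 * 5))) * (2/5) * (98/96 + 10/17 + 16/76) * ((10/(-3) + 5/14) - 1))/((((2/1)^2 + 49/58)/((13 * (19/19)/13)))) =-0.04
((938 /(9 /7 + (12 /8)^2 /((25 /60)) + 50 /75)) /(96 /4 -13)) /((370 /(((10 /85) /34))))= 9849 /90804956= 0.00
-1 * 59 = -59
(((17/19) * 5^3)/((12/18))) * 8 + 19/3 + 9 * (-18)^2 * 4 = 741709/57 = 13012.44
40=40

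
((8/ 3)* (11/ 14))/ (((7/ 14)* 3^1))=88/ 63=1.40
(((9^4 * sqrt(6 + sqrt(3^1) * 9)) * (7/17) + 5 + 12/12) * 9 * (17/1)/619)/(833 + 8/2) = 34/19189 + 15309 * sqrt(6 + 9 * sqrt(3))/19189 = 3.71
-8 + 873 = 865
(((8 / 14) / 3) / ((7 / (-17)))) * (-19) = 1292 / 147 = 8.79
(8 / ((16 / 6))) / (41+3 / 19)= 57 / 782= 0.07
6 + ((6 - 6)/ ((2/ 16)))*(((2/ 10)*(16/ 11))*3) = 6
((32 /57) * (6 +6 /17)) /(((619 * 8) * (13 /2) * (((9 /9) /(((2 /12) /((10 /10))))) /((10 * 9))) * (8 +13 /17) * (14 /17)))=36720 /159467399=0.00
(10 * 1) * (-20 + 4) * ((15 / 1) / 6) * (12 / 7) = -4800 / 7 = -685.71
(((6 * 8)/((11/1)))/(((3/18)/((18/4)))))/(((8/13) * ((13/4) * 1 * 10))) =324/55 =5.89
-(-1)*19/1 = 19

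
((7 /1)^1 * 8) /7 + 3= 11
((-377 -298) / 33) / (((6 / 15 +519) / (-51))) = 57375 / 28567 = 2.01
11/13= 0.85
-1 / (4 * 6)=-1 / 24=-0.04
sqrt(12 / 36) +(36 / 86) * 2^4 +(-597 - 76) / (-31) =sqrt(3) / 3 +37867 / 1333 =28.98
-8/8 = -1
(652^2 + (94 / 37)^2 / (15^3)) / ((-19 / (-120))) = 15713119222688 / 5852475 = 2684867.38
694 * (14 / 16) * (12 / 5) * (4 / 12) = 2429 / 5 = 485.80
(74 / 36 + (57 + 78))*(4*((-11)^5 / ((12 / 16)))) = -3178502536 / 27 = -117722316.15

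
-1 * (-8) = 8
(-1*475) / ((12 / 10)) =-2375 / 6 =-395.83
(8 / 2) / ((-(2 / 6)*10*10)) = -3 / 25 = -0.12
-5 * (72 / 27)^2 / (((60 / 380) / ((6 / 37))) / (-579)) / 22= 1173440 / 1221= 961.05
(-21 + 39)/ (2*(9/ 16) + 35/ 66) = 4752/ 437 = 10.87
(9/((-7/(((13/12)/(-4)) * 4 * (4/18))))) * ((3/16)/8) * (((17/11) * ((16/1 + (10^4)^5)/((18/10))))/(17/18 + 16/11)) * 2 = 519266917293233082.79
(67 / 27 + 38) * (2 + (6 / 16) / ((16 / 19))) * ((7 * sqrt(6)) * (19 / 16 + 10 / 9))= 792666553 * sqrt(6) / 497664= 3901.48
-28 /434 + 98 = 3036 /31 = 97.94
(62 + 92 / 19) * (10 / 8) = 3175 / 38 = 83.55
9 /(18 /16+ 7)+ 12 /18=346 /195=1.77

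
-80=-80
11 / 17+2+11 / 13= 772 / 221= 3.49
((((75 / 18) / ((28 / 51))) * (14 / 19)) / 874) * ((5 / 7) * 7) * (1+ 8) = 0.29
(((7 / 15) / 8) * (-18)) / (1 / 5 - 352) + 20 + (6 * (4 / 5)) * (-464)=-77649191 / 35180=-2207.20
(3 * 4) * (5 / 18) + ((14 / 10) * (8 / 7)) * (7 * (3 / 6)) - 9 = -1 / 15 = -0.07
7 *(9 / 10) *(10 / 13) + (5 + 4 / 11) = 1460 / 143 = 10.21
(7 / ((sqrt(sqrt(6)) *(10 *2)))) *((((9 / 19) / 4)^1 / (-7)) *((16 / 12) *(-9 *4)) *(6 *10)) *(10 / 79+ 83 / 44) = 188919 *6^(3 / 4) / 33022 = 21.93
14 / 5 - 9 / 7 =53 / 35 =1.51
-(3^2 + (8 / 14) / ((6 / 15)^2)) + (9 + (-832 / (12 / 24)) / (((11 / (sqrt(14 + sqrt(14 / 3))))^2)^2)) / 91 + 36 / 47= -2246261903 / 187858671-512 * sqrt(42) / 43923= -12.03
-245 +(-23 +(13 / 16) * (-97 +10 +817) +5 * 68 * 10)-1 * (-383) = 32865 / 8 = 4108.12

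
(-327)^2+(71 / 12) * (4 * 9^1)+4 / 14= 749996 / 7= 107142.29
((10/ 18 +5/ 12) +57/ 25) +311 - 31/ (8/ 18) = 55013/ 225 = 244.50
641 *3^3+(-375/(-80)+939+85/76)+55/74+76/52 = 2669174461/146224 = 18254.01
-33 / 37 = -0.89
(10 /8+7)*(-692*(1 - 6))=28545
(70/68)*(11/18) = 385/612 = 0.63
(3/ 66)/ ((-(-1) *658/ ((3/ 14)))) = 3/ 202664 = 0.00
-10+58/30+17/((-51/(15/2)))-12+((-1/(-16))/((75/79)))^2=-32489759/1440000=-22.56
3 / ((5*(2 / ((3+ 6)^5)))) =177147 / 10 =17714.70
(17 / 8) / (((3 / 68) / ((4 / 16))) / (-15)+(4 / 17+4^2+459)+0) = 1445 / 323152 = 0.00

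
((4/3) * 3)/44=1/11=0.09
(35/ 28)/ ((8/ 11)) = 55/ 32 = 1.72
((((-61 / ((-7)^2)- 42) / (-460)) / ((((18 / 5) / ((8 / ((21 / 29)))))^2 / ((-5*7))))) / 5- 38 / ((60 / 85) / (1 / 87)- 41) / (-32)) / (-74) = 196024452997 / 2362820126688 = 0.08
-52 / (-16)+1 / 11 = 147 / 44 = 3.34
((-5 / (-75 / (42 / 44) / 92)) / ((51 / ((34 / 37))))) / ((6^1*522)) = 161 / 4780215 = 0.00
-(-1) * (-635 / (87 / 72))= -15240 / 29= -525.52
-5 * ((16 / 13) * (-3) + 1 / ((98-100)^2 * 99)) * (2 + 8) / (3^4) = 474875 / 208494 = 2.28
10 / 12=5 / 6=0.83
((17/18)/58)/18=17/18792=0.00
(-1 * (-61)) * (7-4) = 183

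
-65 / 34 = -1.91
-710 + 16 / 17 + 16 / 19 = -228754 / 323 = -708.22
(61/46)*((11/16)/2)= 671/1472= 0.46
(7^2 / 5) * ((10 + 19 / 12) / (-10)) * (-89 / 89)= 6811 / 600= 11.35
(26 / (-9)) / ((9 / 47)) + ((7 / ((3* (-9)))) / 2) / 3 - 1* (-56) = 2207 / 54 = 40.87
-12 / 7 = -1.71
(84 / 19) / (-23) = -84 / 437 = -0.19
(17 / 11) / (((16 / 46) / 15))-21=4017 / 88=45.65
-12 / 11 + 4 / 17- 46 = -8762 / 187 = -46.86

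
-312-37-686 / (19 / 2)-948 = -26015 / 19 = -1369.21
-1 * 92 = -92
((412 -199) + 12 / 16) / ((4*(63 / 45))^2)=21375 / 3136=6.82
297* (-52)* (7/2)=-54054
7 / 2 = 3.50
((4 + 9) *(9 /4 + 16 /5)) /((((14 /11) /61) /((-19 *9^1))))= -162587997 /280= -580671.42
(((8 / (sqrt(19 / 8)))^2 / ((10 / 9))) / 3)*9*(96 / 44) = 165888 / 1045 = 158.74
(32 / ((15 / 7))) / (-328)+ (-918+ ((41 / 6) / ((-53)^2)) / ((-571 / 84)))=-918.05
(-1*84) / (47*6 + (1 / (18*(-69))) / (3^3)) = -0.30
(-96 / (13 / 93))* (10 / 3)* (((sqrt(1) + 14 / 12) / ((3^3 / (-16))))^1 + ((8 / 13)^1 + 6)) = -55690880 / 4563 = -12204.88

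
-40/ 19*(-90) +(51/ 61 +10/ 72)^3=38310559624799/ 201210485184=190.40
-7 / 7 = -1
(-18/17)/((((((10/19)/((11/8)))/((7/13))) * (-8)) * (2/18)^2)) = 1066527/70720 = 15.08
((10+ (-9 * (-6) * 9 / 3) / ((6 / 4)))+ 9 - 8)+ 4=123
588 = 588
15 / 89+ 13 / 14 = 1367 / 1246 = 1.10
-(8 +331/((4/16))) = -1332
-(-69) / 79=69 / 79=0.87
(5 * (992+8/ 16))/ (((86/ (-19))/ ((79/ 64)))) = -14897425/ 11008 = -1353.33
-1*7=-7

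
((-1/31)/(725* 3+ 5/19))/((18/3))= -19/7687380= -0.00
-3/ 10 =-0.30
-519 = -519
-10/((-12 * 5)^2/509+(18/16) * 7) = -40720/60867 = -0.67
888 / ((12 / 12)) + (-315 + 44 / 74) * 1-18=20557 / 37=555.59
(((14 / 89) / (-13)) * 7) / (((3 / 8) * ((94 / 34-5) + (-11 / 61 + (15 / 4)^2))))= -13008128 / 670753395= -0.02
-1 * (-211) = 211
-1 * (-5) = 5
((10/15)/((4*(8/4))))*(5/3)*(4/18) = 5/162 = 0.03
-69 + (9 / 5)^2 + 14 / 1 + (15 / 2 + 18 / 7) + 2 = -13891 / 350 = -39.69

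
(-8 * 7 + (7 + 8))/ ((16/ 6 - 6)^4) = -3321/ 10000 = -0.33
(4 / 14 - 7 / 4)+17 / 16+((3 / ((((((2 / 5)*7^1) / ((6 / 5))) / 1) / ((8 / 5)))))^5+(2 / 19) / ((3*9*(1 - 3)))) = 36.44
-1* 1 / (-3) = 1 / 3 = 0.33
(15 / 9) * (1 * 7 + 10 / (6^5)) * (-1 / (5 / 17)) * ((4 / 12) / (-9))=1.47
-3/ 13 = -0.23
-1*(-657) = 657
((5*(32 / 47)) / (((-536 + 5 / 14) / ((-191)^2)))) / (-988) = 20429360 / 87055891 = 0.23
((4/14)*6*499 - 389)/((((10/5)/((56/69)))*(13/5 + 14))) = 65300/5727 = 11.40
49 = 49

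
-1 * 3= -3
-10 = -10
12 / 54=2 / 9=0.22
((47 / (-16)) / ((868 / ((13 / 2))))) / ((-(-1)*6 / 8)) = -611 / 20832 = -0.03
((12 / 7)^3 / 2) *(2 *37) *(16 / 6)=170496 / 343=497.07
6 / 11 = 0.55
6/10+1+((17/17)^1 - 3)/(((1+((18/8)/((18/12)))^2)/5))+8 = 424/65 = 6.52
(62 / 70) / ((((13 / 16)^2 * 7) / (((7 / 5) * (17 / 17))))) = 7936 / 29575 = 0.27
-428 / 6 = -214 / 3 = -71.33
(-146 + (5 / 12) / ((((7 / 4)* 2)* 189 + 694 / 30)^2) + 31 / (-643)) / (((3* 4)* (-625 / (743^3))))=1354100811454249695154 / 169531178126875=7987326.15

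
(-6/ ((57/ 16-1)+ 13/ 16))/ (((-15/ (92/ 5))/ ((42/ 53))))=1.73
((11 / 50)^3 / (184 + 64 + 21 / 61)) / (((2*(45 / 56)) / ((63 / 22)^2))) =2071377 / 9468125000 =0.00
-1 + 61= 60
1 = 1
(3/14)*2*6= 18/7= 2.57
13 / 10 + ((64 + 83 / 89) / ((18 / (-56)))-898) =-8800687 / 8010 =-1098.71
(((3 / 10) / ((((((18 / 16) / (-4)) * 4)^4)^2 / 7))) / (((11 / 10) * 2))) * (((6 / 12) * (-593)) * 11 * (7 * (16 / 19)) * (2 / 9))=-3899964522496 / 2453663097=-1589.45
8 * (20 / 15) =32 / 3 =10.67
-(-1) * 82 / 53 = 82 / 53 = 1.55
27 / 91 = 0.30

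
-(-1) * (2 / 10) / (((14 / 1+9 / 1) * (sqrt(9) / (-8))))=-8 / 345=-0.02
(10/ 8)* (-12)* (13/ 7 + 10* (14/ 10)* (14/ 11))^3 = -52158988125/ 456533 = -114250.20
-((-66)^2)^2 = -18974736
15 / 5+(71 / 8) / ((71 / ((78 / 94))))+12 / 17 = 24351 / 6392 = 3.81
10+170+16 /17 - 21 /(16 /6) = 23537 /136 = 173.07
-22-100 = -122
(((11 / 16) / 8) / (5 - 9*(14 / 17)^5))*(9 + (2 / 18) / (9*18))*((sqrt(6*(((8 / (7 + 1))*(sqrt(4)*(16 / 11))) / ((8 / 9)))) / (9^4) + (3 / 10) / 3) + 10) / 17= 1096046083*sqrt(66) / 460974950487936 + 1217707198213 / 4215591682560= 0.29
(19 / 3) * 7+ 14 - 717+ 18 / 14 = -13805 / 21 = -657.38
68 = 68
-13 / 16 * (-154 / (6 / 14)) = 7007 / 24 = 291.96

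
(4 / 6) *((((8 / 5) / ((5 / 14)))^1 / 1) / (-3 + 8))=0.60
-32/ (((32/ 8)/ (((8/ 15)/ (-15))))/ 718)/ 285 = 45952/ 64125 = 0.72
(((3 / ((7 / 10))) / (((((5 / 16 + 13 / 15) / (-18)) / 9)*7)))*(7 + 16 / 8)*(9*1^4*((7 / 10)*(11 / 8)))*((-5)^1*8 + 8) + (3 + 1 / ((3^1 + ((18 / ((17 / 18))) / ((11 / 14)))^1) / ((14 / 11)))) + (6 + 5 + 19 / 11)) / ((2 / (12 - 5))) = 23309081986739 / 31733922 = 734516.27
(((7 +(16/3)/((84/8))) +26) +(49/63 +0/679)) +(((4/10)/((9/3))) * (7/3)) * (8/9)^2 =881072/25515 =34.53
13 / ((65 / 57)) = 57 / 5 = 11.40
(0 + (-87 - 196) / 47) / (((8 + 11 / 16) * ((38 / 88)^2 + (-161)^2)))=-8766208 / 327848263261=-0.00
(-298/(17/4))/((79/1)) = -1192/1343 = -0.89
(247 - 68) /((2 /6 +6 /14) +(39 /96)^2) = 3849216 /19933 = 193.11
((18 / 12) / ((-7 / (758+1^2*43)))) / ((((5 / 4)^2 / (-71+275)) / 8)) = -31373568 / 175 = -179277.53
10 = 10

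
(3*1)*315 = 945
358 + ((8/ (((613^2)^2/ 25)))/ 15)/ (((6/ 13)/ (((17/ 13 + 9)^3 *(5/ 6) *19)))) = 230661651825425794/ 644306283630243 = 358.00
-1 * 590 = -590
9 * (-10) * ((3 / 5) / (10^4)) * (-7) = 189 / 5000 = 0.04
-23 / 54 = -0.43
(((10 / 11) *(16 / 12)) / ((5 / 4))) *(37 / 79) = 1184 / 2607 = 0.45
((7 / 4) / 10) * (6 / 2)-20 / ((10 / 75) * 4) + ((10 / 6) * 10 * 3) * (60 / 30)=2521 / 40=63.02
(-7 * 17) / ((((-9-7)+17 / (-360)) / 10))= 428400 / 5777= 74.16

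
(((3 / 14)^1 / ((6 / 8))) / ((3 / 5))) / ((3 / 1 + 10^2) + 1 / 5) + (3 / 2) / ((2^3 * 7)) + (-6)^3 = -9360943 / 43344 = -215.97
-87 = -87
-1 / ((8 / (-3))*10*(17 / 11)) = 33 / 1360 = 0.02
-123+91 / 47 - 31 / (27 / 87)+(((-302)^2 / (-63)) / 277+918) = 189143167 / 273399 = 691.82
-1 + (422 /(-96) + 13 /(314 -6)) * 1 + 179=641797 /3696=173.65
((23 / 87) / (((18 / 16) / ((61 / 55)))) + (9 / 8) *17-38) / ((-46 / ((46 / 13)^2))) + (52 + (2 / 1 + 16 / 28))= 12153257783 / 203783580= 59.64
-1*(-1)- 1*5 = -4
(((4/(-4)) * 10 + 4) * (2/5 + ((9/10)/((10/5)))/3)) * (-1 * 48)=792/5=158.40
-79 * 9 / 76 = -711 / 76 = -9.36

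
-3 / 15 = -1 / 5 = -0.20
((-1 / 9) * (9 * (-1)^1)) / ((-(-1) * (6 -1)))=0.20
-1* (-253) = 253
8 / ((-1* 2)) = -4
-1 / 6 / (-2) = 1 / 12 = 0.08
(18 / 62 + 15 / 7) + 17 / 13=10553 / 2821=3.74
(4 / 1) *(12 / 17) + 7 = 9.82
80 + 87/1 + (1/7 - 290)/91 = 104350/637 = 163.81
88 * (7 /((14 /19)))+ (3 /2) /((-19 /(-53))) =31927 /38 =840.18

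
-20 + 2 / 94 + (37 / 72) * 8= -6712 / 423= -15.87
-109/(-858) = 109/858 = 0.13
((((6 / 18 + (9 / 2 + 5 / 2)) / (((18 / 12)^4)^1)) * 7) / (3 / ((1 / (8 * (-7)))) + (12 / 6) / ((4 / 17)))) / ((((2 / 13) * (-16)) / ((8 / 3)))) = 1456 / 21141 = 0.07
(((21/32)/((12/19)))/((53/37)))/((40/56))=34447/33920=1.02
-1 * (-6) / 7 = 6 / 7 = 0.86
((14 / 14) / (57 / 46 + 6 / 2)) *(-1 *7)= -322 / 195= -1.65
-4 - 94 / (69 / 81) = -2630 / 23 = -114.35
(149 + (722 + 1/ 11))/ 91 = 9582/ 1001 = 9.57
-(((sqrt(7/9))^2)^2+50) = -4099/81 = -50.60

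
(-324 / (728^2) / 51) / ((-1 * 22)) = 27 / 49553504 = 0.00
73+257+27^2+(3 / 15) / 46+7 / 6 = 365759 / 345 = 1060.17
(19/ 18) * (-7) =-7.39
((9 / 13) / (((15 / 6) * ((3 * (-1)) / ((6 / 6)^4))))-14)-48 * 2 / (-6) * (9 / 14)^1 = -1732 / 455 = -3.81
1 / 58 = 0.02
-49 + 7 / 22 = -1071 / 22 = -48.68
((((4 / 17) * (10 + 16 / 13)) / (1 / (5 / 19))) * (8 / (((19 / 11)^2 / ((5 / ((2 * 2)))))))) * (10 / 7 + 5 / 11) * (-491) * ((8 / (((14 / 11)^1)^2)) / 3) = -5534015828000 / 1559798331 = -3547.90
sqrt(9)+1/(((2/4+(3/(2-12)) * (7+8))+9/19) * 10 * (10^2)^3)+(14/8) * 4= 6699999981/670000000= 10.00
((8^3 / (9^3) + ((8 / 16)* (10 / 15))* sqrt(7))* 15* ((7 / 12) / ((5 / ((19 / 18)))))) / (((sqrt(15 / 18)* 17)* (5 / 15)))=0.57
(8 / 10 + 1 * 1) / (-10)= -9 / 50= -0.18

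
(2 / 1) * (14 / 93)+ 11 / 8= 1247 / 744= 1.68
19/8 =2.38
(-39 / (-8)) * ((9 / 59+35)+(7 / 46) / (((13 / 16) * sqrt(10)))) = 21 * sqrt(10) / 230+40443 / 236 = 171.66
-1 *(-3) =3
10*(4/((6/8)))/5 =10.67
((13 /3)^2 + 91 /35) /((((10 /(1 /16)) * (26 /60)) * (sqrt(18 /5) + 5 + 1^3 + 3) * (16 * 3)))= 37 /49536 -37 * sqrt(10) /743040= 0.00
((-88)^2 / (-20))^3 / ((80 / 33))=-14966147328 / 625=-23945835.72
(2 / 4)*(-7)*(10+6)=-56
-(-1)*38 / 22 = 19 / 11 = 1.73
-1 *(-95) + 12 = 107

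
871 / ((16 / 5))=4355 / 16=272.19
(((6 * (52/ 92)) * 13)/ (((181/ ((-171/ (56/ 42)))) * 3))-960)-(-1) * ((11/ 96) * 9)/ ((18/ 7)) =-775326521/ 799296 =-970.01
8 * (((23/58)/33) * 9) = 276/319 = 0.87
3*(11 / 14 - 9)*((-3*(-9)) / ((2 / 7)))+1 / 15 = -139721 / 60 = -2328.68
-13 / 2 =-6.50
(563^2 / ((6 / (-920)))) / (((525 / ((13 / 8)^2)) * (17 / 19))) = -23409111557 / 85680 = -273215.59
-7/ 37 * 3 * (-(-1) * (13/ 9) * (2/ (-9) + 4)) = -3094/ 999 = -3.10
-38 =-38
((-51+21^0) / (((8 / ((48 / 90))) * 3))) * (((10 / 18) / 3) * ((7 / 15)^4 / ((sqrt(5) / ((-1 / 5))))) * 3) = 4802 * sqrt(5) / 4100625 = 0.00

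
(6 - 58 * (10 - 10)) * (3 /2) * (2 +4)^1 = 54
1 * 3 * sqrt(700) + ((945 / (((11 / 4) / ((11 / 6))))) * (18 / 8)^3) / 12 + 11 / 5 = 30 * sqrt(7) + 384133 / 640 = 679.58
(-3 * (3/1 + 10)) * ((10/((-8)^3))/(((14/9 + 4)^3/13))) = 369603/6400000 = 0.06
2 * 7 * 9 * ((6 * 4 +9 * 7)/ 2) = 5481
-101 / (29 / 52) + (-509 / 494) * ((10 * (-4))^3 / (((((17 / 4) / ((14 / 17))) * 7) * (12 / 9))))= 2459208484 / 2070107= 1187.96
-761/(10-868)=761/858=0.89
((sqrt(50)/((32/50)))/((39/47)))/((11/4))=5875 * sqrt(2)/1716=4.84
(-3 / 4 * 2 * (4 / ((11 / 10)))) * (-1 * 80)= 4800 / 11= 436.36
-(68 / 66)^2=-1156 / 1089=-1.06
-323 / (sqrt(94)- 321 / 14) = 63308 * sqrt(94) / 84617 + 1451562 / 84617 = 24.41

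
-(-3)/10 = 3/10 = 0.30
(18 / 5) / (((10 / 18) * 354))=27 / 1475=0.02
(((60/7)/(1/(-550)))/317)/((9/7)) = -11000/951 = -11.57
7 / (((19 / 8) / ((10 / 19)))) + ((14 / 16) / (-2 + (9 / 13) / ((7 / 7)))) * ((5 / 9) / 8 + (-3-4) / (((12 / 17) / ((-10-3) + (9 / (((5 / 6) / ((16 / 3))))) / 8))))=-653616481 / 17674560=-36.98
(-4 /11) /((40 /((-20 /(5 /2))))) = 4 /55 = 0.07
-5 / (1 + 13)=-5 / 14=-0.36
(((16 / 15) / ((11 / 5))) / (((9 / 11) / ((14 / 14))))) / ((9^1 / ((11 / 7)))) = 176 / 1701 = 0.10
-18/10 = -9/5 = -1.80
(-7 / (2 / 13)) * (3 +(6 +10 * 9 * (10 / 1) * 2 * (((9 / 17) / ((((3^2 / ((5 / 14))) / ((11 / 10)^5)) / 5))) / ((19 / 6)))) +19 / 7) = -63415261 / 12920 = -4908.30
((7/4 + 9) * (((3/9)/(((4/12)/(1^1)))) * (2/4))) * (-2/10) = -43/40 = -1.08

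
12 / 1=12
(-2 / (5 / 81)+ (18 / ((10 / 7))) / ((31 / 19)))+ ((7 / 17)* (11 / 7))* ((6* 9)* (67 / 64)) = 200709 / 16864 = 11.90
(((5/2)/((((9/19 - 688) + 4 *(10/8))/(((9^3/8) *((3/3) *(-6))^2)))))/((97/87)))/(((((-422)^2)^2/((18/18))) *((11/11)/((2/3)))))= -18075555/79785603723396352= -0.00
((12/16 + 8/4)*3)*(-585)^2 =11293425/4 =2823356.25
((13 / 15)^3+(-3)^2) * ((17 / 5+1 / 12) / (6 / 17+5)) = 28932079 / 4606875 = 6.28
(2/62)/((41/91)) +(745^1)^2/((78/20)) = 7054371299/49569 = 142314.17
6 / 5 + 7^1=41 / 5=8.20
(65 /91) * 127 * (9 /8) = 5715 /56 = 102.05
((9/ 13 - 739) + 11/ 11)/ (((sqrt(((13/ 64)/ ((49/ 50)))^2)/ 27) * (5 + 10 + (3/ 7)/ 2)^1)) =-5334336/ 845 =-6312.82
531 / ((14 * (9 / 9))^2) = 531 / 196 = 2.71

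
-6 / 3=-2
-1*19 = -19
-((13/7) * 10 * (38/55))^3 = -964430272/456533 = -2112.51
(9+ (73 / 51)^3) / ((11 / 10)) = 15828760 / 1459161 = 10.85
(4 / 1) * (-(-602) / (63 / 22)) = 7568 / 9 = 840.89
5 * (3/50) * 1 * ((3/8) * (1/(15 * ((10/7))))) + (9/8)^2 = 10167/8000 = 1.27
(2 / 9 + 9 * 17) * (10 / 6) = 6895 / 27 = 255.37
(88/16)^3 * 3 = 3993/8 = 499.12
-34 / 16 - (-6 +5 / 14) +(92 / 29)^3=48411161 / 1365784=35.45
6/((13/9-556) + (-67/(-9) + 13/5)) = -270/24503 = -0.01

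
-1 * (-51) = 51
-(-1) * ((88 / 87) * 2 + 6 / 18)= 205 / 87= 2.36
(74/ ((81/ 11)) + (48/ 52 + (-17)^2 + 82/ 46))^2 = 53409874938436/ 586559961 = 91056.12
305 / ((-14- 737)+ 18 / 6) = -305 / 748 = -0.41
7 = 7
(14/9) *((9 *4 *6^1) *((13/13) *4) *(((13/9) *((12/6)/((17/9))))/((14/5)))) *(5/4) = 15600/17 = 917.65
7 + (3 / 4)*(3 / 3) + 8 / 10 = 171 / 20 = 8.55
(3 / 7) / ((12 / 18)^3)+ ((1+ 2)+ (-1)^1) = 193 / 56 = 3.45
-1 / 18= -0.06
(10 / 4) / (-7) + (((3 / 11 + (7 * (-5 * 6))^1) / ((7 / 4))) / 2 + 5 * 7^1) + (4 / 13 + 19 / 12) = -23.39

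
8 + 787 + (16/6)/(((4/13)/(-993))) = -7811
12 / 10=6 / 5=1.20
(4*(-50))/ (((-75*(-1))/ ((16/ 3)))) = -128/ 9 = -14.22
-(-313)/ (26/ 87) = 27231/ 26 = 1047.35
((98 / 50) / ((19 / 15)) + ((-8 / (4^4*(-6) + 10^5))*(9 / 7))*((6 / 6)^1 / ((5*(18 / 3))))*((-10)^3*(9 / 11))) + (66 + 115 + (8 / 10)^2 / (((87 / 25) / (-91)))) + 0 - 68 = 191542299481 / 1958218185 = 97.81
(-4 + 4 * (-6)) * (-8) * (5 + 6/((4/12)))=5152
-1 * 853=-853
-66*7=-462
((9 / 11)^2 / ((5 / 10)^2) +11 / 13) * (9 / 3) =16629 / 1573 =10.57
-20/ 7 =-2.86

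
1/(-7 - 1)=-1/8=-0.12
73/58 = 1.26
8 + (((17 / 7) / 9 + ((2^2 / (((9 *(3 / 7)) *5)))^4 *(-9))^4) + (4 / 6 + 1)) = 129033383455087264768631365663522 / 12985787691253433472747802734375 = 9.94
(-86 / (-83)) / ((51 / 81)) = 2322 / 1411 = 1.65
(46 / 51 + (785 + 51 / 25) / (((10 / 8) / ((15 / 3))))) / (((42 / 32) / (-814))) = -52292063296 / 26775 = -1953018.24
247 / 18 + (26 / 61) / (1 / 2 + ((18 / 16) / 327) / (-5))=34841339 / 2390346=14.58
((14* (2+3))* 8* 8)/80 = 56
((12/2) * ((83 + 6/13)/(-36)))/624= -1085/48672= -0.02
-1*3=-3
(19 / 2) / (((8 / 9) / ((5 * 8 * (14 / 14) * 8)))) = 3420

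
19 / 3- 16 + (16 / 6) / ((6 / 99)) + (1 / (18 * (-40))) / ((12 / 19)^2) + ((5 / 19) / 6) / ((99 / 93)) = 744790471 / 21669120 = 34.37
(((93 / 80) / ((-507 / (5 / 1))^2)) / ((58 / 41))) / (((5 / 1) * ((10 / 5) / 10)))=6355 / 79513824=0.00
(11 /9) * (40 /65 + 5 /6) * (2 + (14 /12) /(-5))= 65879 /21060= 3.13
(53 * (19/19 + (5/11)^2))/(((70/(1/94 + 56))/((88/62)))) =8148114/112189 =72.63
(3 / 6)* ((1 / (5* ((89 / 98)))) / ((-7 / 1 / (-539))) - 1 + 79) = 21128 / 445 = 47.48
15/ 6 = 5/ 2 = 2.50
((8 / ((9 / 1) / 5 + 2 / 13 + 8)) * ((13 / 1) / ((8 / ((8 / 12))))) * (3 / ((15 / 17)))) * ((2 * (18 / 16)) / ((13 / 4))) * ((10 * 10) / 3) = 44200 / 647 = 68.32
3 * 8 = 24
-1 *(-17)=17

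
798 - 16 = 782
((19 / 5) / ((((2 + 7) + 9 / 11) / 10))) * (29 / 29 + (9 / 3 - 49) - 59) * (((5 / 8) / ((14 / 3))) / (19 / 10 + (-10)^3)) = 0.05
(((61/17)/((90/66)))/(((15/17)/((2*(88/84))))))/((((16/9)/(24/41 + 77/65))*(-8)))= -34816177/44772000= -0.78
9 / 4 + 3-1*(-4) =37 / 4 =9.25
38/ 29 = 1.31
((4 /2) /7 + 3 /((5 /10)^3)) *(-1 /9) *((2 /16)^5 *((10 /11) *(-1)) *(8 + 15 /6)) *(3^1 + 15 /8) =5525 /1441792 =0.00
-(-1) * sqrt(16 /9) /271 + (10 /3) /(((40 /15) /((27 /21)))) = 36697 /22764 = 1.61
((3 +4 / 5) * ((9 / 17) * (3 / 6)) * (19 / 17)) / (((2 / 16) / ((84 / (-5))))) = -1091664 / 7225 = -151.10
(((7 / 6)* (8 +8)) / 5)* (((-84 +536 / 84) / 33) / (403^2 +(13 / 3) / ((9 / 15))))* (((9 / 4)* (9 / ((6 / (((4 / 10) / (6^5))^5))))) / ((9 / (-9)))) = 163 / 2480124011895474359500800000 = 0.00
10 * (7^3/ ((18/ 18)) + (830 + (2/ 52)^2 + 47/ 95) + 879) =20524.96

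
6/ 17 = 0.35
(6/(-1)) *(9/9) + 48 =42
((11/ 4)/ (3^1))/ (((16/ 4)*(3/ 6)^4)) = 11/ 3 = 3.67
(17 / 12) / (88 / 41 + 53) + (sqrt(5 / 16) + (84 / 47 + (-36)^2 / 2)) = sqrt(5) / 4 + 48743767 / 75012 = 650.37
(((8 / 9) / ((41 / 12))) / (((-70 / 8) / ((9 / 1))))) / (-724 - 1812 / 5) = 48 / 194873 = 0.00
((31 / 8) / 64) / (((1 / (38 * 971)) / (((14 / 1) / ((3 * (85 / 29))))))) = 116099557 / 32640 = 3556.97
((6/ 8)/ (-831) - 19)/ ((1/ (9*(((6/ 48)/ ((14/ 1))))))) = -189477/ 124096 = -1.53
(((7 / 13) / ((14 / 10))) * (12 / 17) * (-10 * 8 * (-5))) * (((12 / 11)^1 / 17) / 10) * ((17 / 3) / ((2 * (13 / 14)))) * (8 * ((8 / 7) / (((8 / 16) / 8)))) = 9830400 / 31603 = 311.06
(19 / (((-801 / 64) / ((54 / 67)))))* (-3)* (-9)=-196992 / 5963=-33.04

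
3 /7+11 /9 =104 /63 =1.65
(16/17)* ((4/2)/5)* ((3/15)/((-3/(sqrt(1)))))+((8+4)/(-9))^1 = -1732/1275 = -1.36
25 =25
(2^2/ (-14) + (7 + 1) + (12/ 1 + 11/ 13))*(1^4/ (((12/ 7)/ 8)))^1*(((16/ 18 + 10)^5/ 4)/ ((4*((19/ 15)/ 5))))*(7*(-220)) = -81390723395366000/ 14585103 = -5580401001.99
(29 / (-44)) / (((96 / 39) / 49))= -18473 / 1408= -13.12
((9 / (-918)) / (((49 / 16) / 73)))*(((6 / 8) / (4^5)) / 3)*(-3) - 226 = -96388023 / 426496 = -226.00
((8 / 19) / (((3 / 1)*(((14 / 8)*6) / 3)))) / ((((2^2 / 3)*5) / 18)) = 72 / 665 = 0.11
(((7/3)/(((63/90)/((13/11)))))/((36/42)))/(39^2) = 35/11583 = 0.00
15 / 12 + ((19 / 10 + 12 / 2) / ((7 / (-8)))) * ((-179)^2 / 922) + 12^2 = -10875477 / 64540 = -168.51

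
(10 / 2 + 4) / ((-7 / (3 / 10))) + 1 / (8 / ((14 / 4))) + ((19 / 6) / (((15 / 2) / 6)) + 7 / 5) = 1339 / 336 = 3.99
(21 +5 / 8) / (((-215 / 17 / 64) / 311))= -7317208 / 215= -34033.53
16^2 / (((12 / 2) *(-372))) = -0.11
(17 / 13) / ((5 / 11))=187 / 65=2.88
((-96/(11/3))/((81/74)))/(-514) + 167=4250165/25443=167.05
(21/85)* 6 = 126/85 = 1.48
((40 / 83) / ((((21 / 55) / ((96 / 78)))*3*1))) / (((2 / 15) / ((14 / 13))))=176000 / 42081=4.18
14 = 14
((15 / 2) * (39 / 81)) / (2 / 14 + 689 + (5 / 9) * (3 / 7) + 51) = 35 / 7176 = 0.00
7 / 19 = 0.37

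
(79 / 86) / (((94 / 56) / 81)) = 89586 / 2021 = 44.33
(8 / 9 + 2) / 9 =26 / 81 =0.32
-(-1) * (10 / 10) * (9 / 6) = 3 / 2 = 1.50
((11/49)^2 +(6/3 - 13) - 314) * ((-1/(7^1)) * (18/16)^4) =1279729611/17210368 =74.36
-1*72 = -72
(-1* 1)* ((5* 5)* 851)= -21275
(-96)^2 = 9216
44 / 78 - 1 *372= -14486 / 39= -371.44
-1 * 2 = -2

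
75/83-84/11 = -6.73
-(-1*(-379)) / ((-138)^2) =-379 / 19044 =-0.02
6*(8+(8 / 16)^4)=387 / 8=48.38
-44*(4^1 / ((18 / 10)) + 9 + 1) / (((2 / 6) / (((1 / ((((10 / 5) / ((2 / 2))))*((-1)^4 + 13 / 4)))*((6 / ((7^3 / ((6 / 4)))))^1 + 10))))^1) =-1903.02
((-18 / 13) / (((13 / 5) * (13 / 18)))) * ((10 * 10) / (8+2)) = -16200 / 2197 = -7.37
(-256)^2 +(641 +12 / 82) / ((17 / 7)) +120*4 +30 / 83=3834385273 / 57851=66280.36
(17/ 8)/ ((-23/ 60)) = -255/ 46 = -5.54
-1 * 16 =-16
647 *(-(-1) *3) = 1941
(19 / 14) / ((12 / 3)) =19 / 56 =0.34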